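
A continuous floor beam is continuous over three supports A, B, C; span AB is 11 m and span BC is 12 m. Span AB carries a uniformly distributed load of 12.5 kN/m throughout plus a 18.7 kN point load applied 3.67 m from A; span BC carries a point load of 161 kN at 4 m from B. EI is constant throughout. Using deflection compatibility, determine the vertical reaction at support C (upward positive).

Insert a hinge at B; M_B is the redundant, and each span becomes simply supported.
End slopes at the hinge B, treating each span as simply supported:
  span AB: UDL 12.5: wL³/(24EI) = 693.2/EI
  span AB: point load 18.7 at a = 3.67: Pab(L + a)/(6LEI) = 111.8/EI
  span BC: point load 161 at a = 4: Pab(L + b)/(6LEI) = 1431/EI
  relative rotation θ_0 = (805 + 1431)/EI = 2236/EI
A unit hogging moment at B produces rotation L₁/(3EI) + L₂/(3EI) = 7.667/EI.
Compatibility: M_B·(L₁+L₂)/(3EI) = θ_0, giving M_B = 291.7 kN·m (hogging).
Span BC, ΣM about C: R_B^{BC}·12 = 1288 + 291.7, so R_B^{BC} = 131.6 kN and R_C = 161 − 131.6 = 29.36 kN.

R_C = 29.36 kN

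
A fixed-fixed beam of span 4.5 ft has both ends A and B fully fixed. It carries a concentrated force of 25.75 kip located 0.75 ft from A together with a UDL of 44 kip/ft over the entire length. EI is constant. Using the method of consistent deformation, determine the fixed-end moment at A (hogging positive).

M_A = 87.66 kip·ft

Release both end moments; the primary structure is a simply-supported span AB with redundants M_A and M_B.
End rotations of the released simple span under the applied load (×1/EI):
  at A: point load 25.75 at a = 0.75: Pab(L + b)/(6LEI) = 22.13/EI
  at B: point load 25.75 at a = 0.75: Pab(L + a)/(6LEI) = 14.08/EI
  at A: UDL 44: wL³/(24EI) = 167.1/EI
  at B: UDL 44: wL³/(24EI) = 167.1/EI
  θ_A0 = 189.2/EI,  θ_B0 = 181.1/EI
Flexibility coefficients: a unit moment at one end gives L/(3EI) there and L/(6EI) at the far end, so f₁₁ = f₂₂ = 1.5/EI and f₁₂ = f₂₁ = 0.75/EI.
Compatibility — zero rotation at each built-in end:
  1.5 M_A + 0.75 M_B = 189.2
  0.75 M_A + 1.5 M_B = 181.1
Solving the pair gives M_A = 87.66 kip·ft and M_B = 76.93 kip·ft (hogging).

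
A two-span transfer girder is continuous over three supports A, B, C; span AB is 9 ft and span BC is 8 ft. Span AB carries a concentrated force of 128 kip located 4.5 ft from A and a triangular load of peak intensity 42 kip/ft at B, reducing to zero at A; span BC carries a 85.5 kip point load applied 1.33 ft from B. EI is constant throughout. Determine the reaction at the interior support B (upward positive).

R_B = 326.3 kip

Release continuity at B by inserting a hinge; the redundant is the internal moment M_B. The primary structure is two simply-supported spans AB and BC.
Discontinuity in slope at B on the released structure — sum the simple-span end rotations:
  span AB: point load 128 at a = 4.5: Pab(L + a)/(6LEI) = 648/EI
  span AB: triangular load, peak 42: w₀L³/(45EI) = 680.4/EI
  span BC: point load 85.5 at a = 1.33: Pab(L + b)/(6LEI) = 231.8/EI
  relative rotation θ_0 = (1328 + 231.8)/EI = 1560/EI
A unit hogging moment at B produces rotation L₁/(3EI) + L₂/(3EI) = 5.667/EI.
Slope continuity at B: θ_0 = M_B·5.667/EI, so M_B = 1560/5.667 = 275.3 kip·ft (hogging).
Span AB, ΣM about A with M_B applied at B: R_B^{AB}·9 = 1710 + 275.3, so R_B^{AB} = 220.6 kip and R_A = 317 − 220.6 = 96.41 kip.
Span BC, ΣM about C: R_B^{BC}·8 = 570.3 + 275.3, so R_B^{BC} = 105.7 kip and R_C = 85.5 − 105.7 = -20.2 kip.
R_B = 220.6 + 105.7 = 326.3 kip.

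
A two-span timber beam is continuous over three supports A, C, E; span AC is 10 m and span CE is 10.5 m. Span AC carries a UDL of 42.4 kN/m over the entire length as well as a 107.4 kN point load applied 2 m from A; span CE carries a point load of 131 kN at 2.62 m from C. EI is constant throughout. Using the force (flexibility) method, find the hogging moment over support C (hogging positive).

M_C = 424.3 kN·m

Take M_C as the redundant. Released structure: two simple spans AC and CE with a hinge at C.
Rotations at C on the released spans (each span's end-slope, ×1/EI):
  span AC: UDL 42.4: wL³/(24EI) = 1767/EI
  span AC: point load 107.4 at a = 2: Pab(L + a)/(6LEI) = 343.7/EI
  span CE: point load 131 at a = 2.62: Pab(L + b)/(6LEI) = 789/EI
  relative rotation θ_0 = (2110 + 789)/EI = 2899/EI
A unit hogging moment at C produces rotation L₁/(3EI) + L₂/(3EI) = 6.833/EI.
Compatibility: M_C·(L₁+L₂)/(3EI) = θ_0, giving M_C = 424.3 kN·m (hogging).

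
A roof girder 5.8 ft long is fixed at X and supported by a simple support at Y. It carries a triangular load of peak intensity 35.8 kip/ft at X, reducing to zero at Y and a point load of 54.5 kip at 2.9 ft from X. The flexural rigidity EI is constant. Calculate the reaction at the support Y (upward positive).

R_Y = 37.8 kip

Remove the prop at Y; the released (primary) structure is a cantilever built in at X.
Primary-structure tip deflection at Y by superposition:
  triangular load, peak 35.8 at the fixed end: w₀L⁴/(30EI) = 1350/EI
  point load 54.5 at a = 2.9: Pa²(3L − a)/(6EI) = 1108/EI
  δ_0 = 2458/EI
Flexibility coefficient — unit upward force at Y: δ_{YY} = L³/(3EI) = 65.04/EI.
The prop prevents deflection at Y: R_Y = δ_0/δ_{YY} = 2458/65.04 = 37.8 kip.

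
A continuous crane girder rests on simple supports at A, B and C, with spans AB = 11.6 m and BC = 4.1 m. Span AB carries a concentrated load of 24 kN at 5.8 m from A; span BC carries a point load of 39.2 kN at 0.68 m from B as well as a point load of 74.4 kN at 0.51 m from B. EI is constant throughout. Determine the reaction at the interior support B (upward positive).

Release continuity at B by inserting a hinge; the redundant is the internal moment M_B. The primary structure is two simply-supported spans AB and BC.
Discontinuity in slope at B on the released structure — sum the simple-span end rotations:
  span AB: point load 24 at a = 5.8: Pab(L + a)/(6LEI) = 201.8/EI
  span BC: point load 39.2 at a = 0.68: Pab(L + b)/(6LEI) = 27.87/EI
  span BC: point load 74.4 at a = 0.51: Pab(L + b)/(6LEI) = 42.58/EI
  relative rotation θ_0 = (201.8 + 70.45)/EI = 272.3/EI
A unit hogging moment at B produces rotation L₁/(3EI) + L₂/(3EI) = 5.233/EI.
Slope continuity at B: θ_0 = M_B·5.233/EI, so M_B = 272.3/5.233 = 52.03 kN·m (hogging).
Span AB, ΣM about A with M_B applied at B: R_B^{AB}·11.6 = 139.2 + 52.03, so R_B^{AB} = 16.49 kN and R_A = 24 − 16.49 = 7.515 kN.
Span BC, ΣM about C: R_B^{BC}·4.1 = 401.2 + 52.03, so R_B^{BC} = 110.5 kN and R_C = 113.6 − 110.5 = 3.066 kN.
R_B = 16.49 + 110.5 = 127 kN.

R_B = 127 kN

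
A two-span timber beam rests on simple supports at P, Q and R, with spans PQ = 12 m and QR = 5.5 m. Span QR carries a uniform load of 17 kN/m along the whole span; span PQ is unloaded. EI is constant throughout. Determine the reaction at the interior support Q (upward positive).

Insert a hinge at Q; M_Q is the redundant, and each span becomes simply supported.
End slopes at the hinge Q, treating each span as simply supported:
  span QR: UDL 17: wL³/(24EI) = 117.8/EI
  relative rotation θ_0 = (0 + 117.8)/EI = 117.8/EI
A unit hogging moment at Q produces rotation L₁/(3EI) + L₂/(3EI) = 5.833/EI.
Compatibility: M_Q·(L₁+L₂)/(3EI) = θ_0, giving M_Q = 20.2 kN·m (hogging).
Span PQ, ΣM about P with M_Q applied at Q: R_Q^{PQ}·12 = 0 + 20.2, so R_Q^{PQ} = 1.684 kN and R_P = 0 − 1.684 = -1.684 kN.
Span QR, ΣM about R: R_Q^{QR}·5.5 = 257.1 + 20.2, so R_Q^{QR} = 50.42 kN and R_R = 93.5 − 50.42 = 43.08 kN.
R_Q = 1.684 + 50.42 = 52.11 kN.

R_Q = 52.11 kN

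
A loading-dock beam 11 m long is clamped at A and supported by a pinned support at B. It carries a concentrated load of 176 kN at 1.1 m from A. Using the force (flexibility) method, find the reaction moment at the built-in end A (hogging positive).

M_A = 165.5 kN·m

Release the roller at B. Primary structure: cantilever fixed at A.
Primary-structure tip deflection at B by superposition:
  point load 176 at a = 1.1: Pa²(3L − a)/(6EI) = 1132/EI
Tip deflection under a unit load at B: L³/(3EI) = 443.7/EI.
The prop prevents deflection at B: R_B = δ_0/δ_{BB} = 1132/443.7 = 2.552 kN.
Moment equilibrium about A: M_A = Σ(load moments about A) − R_B·L = 193.6 − 2.552×11 = 165.5 kN·m.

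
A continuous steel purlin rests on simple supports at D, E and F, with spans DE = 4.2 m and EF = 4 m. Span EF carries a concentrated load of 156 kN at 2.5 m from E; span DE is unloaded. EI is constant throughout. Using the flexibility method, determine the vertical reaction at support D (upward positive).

R_D = -11.68 kN

Take M_E as the redundant. Released structure: two simple spans DE and EF with a hinge at E.
Discontinuity in slope at E on the released structure — sum the simple-span end rotations:
  span EF: point load 156 at a = 2.5: Pab(L + b)/(6LEI) = 134.1/EI
  relative rotation θ_0 = (0 + 134.1)/EI = 134.1/EI
A unit hogging moment at E produces rotation L₁/(3EI) + L₂/(3EI) = 2.733/EI.
Compatibility: M_E·(L₁+L₂)/(3EI) = θ_0, giving M_E = 49.05 kN·m (hogging).
Span DE, ΣM about D with M_E applied at E: R_E^{DE}·4.2 = 0 + 49.05, so R_E^{DE} = 11.68 kN and R_D = 0 − 11.68 = -11.68 kN.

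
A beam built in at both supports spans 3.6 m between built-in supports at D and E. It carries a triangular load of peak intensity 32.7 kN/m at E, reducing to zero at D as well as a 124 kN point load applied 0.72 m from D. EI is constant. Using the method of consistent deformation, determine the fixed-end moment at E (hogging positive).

Release both end moments; the primary structure is a simply-supported span DE with redundants M_D and M_E.
On the primary (simply-supported) span, the end slopes from the loading are:
  at D: triangular load, peak 32.7: 7w₀L³/(360EI) = 29.67/EI
  at E: triangular load, peak 32.7: w₀L³/(45EI) = 33.9/EI
  at D: point load 124 at a = 0.72: Pab(L + b)/(6LEI) = 77.14/EI
  at E: point load 124 at a = 0.72: Pab(L + a)/(6LEI) = 51.43/EI
  θ_D0 = 106.8/EI,  θ_E0 = 85.33/EI
Flexibility coefficients: a unit moment at one end gives L/(3EI) there and L/(6EI) at the far end, so f₁₁ = f₂₂ = 1.2/EI and f₁₂ = f₂₁ = 0.6/EI.
Compatibility — zero rotation at each built-in end:
  1.2 M_D + 0.6 M_E = 106.8
  0.6 M_D + 1.2 M_E = 85.33
Solving the pair gives M_D = 71.27 kN·m and M_E = 35.47 kN·m (hogging).

M_E = 35.47 kN·m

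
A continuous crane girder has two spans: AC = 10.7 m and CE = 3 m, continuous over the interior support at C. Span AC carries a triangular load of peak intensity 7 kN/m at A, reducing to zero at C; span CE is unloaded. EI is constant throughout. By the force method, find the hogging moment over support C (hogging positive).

M_C = 36.51 kN·m

Release continuity at C by inserting a hinge; the redundant is the internal moment M_C. The primary structure is two simply-supported spans AC and CE.
End slopes at the hinge C, treating each span as simply supported:
  span AC: triangular load, peak 7: 7w₀L³/(360EI) = 166.7/EI
  relative rotation θ_0 = (166.7 + 0)/EI = 166.7/EI
A unit hogging moment at C produces rotation L₁/(3EI) + L₂/(3EI) = 4.567/EI.
Slope continuity at C: θ_0 = M_C·4.567/EI, so M_C = 166.7/4.567 = 36.51 kN·m (hogging).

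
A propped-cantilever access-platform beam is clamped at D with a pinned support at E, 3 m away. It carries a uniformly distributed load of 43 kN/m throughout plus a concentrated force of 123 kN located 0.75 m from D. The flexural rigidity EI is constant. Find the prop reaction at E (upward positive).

Release the roller at E. Primary structure: cantilever fixed at D.
Free-end deflection of the primary structure under the applied loading (downward +):
  UDL 43: wL⁴/(8EI) = 435.4/EI
  point load 123 at a = 0.75: Pa²(3L − a)/(6EI) = 95.13/EI
  δ_0 = 530.5/EI
Tip deflection under a unit load at E: L³/(3EI) = 9/EI.
Compatibility at E: δ_0 − R_E·δ_{EE} = 0, so R_E = 530.5/9 = 58.95 kN.

R_E = 58.95 kN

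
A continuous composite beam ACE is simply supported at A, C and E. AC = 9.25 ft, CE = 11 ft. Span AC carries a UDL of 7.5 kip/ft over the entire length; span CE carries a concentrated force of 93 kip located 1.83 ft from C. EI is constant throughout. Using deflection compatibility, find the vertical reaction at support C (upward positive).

Take M_C as the redundant. Released structure: two simple spans AC and CE with a hinge at C.
Discontinuity in slope at C on the released structure — sum the simple-span end rotations:
  span AC: UDL 7.5: wL³/(24EI) = 247.3/EI
  span CE: point load 93 at a = 1.83: Pab(L + b)/(6LEI) = 476.9/EI
  relative rotation θ_0 = (247.3 + 476.9)/EI = 724.3/EI
A unit hogging moment at C produces rotation L₁/(3EI) + L₂/(3EI) = 6.75/EI.
Compatibility: M_C·(L₁+L₂)/(3EI) = θ_0, giving M_C = 107.3 kip·ft (hogging).
Span AC, ΣM about A with M_C applied at C: R_C^{AC}·9.25 = 320.9 + 107.3, so R_C^{AC} = 46.29 kip and R_A = 69.38 − 46.29 = 23.09 kip.
Span CE, ΣM about E: R_C^{CE}·11 = 852.8 + 107.3, so R_C^{CE} = 87.28 kip and R_E = 93 − 87.28 = 5.717 kip.
R_C = 46.29 + 87.28 = 133.6 kip.

R_C = 133.6 kip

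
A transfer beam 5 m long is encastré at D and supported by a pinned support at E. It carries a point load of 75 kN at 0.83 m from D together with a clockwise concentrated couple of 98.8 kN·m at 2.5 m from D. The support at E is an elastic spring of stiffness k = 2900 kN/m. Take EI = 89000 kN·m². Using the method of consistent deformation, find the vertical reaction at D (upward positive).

R_D = 60.51 kN

Choose R_E as the redundant. The primary structure is the cantilever fixed at D.
Downward deflection at the released point E due to the loads:
  point load 75 at a = 0.83: Pa²(3L − a)/(6EI) = 122/EI
  clockwise couple 98.8 at a = 2.5: M₀a(2L − a)/(2EI) = 926.2/EI
  δ_0 = 1048/EI
Tip deflection under a unit load at E: L³/(3EI) = 41.67/EI.
With EI = 89000 kN·m²: δ_0 = 0.011778 m and δ_{EE} = 0.000468 m/kN.
Compatibility — the spring shortens by R_E/k under the reaction it provides: δ_0 − R_E·δ_{EE} = R_E/k. With 1/k = 0.000345 m/kN, R_E = δ_0 / (δ_{EE} + 1/k) = 0.011778 / (0.000468 + 0.000345) = 14.49 kN.
Vertical equilibrium: R_D = ΣP − R_E = 75 − 14.49 = 60.51 kN.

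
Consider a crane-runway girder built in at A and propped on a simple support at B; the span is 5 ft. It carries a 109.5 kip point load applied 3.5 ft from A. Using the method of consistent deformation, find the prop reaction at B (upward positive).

Take the reaction at B as the redundant and release it; the primary structure is a cantilever fixed at A.
Deflection at B on the released cantilever, summing each load's contribution:
  point load 109.5 at a = 3.5: Pa²(3L − a)/(6EI) = 2571/EI
Tip deflection under a unit load at B: L³/(3EI) = 41.67/EI.
Compatibility at B: δ_0 − R_B·δ_{BB} = 0, so R_B = 2571/41.67 = 61.7 kip.

R_B = 61.7 kip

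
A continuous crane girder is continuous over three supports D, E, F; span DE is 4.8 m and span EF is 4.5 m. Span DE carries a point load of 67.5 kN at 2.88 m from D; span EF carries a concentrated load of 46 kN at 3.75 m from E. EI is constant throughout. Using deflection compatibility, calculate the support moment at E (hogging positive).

Release continuity at E by inserting a hinge; the redundant is the internal moment M_E. The primary structure is two simply-supported spans DE and EF.
Discontinuity in slope at E on the released structure — sum the simple-span end rotations:
  span DE: point load 67.5 at a = 2.88: Pab(L + a)/(6LEI) = 99.53/EI
  span EF: point load 46 at a = 3.75: Pab(L + b)/(6LEI) = 25.16/EI
  relative rotation θ_0 = (99.53 + 25.16)/EI = 124.7/EI
A unit hogging moment at E produces rotation L₁/(3EI) + L₂/(3EI) = 3.1/EI.
Slope continuity at E: θ_0 = M_E·3.1/EI, so M_E = 124.7/3.1 = 40.22 kN·m (hogging).

M_E = 40.22 kN·m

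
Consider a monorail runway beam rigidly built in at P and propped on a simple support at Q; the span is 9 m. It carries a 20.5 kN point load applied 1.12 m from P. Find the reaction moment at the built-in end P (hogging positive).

M_P = 18.85 kN·m

Remove the prop at Q; the released (primary) structure is a cantilever built in at P.
Deflection at Q on the released cantilever, summing each load's contribution:
  point load 20.5 at a = 1.12: Pa²(3L − a)/(6EI) = 110.9/EI
Tip deflection under a unit load at Q: L³/(3EI) = 243/EI.
The prop prevents deflection at Q: R_Q = δ_0/δ_{QQ} = 110.9/243 = 0.4565 kN.
Moment equilibrium about P: M_P = Σ(load moments about P) − R_Q·L = 22.96 − 0.4565×9 = 18.85 kN·m.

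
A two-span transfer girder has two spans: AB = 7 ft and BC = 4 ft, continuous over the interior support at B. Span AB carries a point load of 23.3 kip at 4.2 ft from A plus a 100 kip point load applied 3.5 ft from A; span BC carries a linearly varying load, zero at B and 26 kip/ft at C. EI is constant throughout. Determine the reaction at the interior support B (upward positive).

Release continuity at B by inserting a hinge; the redundant is the internal moment M_B. The primary structure is two simply-supported spans AB and BC.
End slopes at the hinge B, treating each span as simply supported:
  span AB: point load 23.3 at a = 4.2: Pab(L + a)/(6LEI) = 73.07/EI
  span AB: point load 100 at a = 3.5: Pab(L + a)/(6LEI) = 306.2/EI
  span BC: triangular load, peak 26: 7w₀L³/(360EI) = 32.36/EI
  relative rotation θ_0 = (379.3 + 32.36)/EI = 411.7/EI
A unit hogging moment at B produces rotation L₁/(3EI) + L₂/(3EI) = 3.667/EI.
Slope continuity at B: θ_0 = M_B·3.667/EI, so M_B = 411.7/3.667 = 112.3 kip·ft (hogging).
Span AB, ΣM about A with M_B applied at B: R_B^{AB}·7 = 447.9 + 112.3, so R_B^{AB} = 80.02 kip and R_A = 123.3 − 80.02 = 43.28 kip.
Span BC, ΣM about C: R_B^{BC}·4 = 69.33 + 112.3, so R_B^{BC} = 45.4 kip and R_C = 52 − 45.4 = 6.598 kip.
R_B = 80.02 + 45.4 = 125.4 kip.

R_B = 125.4 kip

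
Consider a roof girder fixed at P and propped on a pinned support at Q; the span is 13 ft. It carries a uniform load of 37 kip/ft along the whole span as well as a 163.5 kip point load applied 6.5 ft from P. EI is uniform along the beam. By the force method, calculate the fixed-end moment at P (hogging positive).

Choose R_Q as the redundant. The primary structure is the cantilever fixed at P.
Free-end deflection of the primary structure under the applied loading (downward +):
  UDL 37: wL⁴/(8EI) = 132095/EI
  point load 163.5 at a = 6.5: Pa²(3L − a)/(6EI) = 37418/EI
  δ_0 = 169512/EI
Flexibility coefficient — unit upward force at Q: δ_{QQ} = L³/(3EI) = 732.3/EI.
Compatibility at Q: δ_0 − R_Q·δ_{QQ} = 0, so R_Q = 169512/732.3 = 231.5 kip.
Moment equilibrium about P: M_P = Σ(load moments about P) − R_Q·L = 4189 − 231.5×13 = 1180 kip·ft.

M_P = 1180 kip·ft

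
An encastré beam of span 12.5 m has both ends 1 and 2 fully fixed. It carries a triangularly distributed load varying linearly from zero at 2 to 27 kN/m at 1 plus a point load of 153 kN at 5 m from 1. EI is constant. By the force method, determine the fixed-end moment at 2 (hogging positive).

Release both end moments; the primary structure is a simply-supported span 12 with redundants M_1 and M_2.
Simple-span end rotations at 1 and 2 under the given loads:
  at 1: triangular load, peak 27: w₀L³/(45EI) = 1172/EI
  at 2: triangular load, peak 27: 7w₀L³/(360EI) = 1025/EI
  at 1: point load 153 at a = 5: Pab(L + b)/(6LEI) = 1530/EI
  at 2: point load 153 at a = 5: Pab(L + a)/(6LEI) = 1339/EI
  θ_10 = 2702/EI,  θ_20 = 2364/EI
Flexibility coefficients: a unit moment at one end gives L/(3EI) there and L/(6EI) at the far end, so f₁₁ = f₂₂ = 4.167/EI and f₁₂ = f₂₁ = 2.083/EI.
Compatibility — zero rotation at each built-in end:
  4.167 M_1 + 2.083 M_2 = 2702
  2.083 M_1 + 4.167 M_2 = 2364
Solving the pair gives M_1 = 486.3 kN·m and M_2 = 324.2 kN·m (hogging).

M_2 = 324.2 kN·m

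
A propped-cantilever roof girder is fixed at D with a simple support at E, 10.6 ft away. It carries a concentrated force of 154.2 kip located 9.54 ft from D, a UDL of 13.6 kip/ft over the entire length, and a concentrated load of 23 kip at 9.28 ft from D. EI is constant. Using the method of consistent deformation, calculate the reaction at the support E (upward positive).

Release the roller at E. Primary structure: cantilever fixed at D.
Free-end deflection of the primary structure under the applied loading (downward +):
  point load 154.2 at a = 9.54: Pa²(3L − a)/(6EI) = 52066/EI
  UDL 13.6: wL⁴/(8EI) = 21462/EI
  point load 23 at a = 9.28: Pa²(3L − a)/(6EI) = 7434/EI
  δ_0 = 80963/EI
Flexibility coefficient — unit upward force at E: δ_{EE} = L³/(3EI) = 397/EI.
The prop prevents deflection at E: R_E = δ_0/δ_{EE} = 80963/397 = 203.9 kip.

R_E = 203.9 kip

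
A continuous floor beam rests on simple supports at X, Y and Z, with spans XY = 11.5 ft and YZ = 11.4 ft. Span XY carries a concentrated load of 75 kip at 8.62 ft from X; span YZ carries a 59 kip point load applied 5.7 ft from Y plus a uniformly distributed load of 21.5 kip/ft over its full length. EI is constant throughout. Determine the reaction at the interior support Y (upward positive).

Insert a hinge at Y; M_Y is the redundant, and each span becomes simply supported.
Rotations at Y on the released spans (each span's end-slope, ×1/EI):
  span XY: point load 75 at a = 8.62: Pab(L + a)/(6LEI) = 542.9/EI
  span YZ: point load 59 at a = 5.7: Pab(L + b)/(6LEI) = 479.2/EI
  span YZ: UDL 21.5: wL³/(24EI) = 1327/EI
  relative rotation θ_0 = (542.9 + 1806)/EI = 2349/EI
A unit hogging moment at Y produces rotation L₁/(3EI) + L₂/(3EI) = 7.633/EI.
Slope continuity at Y: θ_0 = M_Y·7.633/EI, so M_Y = 2349/7.633 = 307.8 kip·ft (hogging).
Span XY, ΣM about X with M_Y applied at Y: R_Y^{XY}·11.5 = 646.5 + 307.8, so R_Y^{XY} = 82.98 kip and R_X = 75 − 82.98 = -7.981 kip.
Span YZ, ΣM about Z: R_Y^{YZ}·11.4 = 1733 + 307.8, so R_Y^{YZ} = 179 kip and R_Z = 304.1 − 179 = 125.1 kip.
R_Y = 82.98 + 179 = 262 kip.

R_Y = 262 kip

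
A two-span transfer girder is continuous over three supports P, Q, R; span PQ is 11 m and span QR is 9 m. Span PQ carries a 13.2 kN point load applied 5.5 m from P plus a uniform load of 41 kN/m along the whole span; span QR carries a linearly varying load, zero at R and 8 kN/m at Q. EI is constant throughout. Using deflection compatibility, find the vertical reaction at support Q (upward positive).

R_Q = 332 kN

Release continuity at Q by inserting a hinge; the redundant is the internal moment M_Q. The primary structure is two simply-supported spans PQ and QR.
Rotations at Q on the released spans (each span's end-slope, ×1/EI):
  span PQ: point load 13.2 at a = 5.5: Pab(L + a)/(6LEI) = 99.83/EI
  span PQ: UDL 41: wL³/(24EI) = 2274/EI
  span QR: triangular load, peak 8: w₀L³/(45EI) = 129.6/EI
  relative rotation θ_0 = (2374 + 129.6)/EI = 2503/EI
A unit hogging moment at Q produces rotation L₁/(3EI) + L₂/(3EI) = 6.667/EI.
Slope continuity at Q: θ_0 = M_Q·6.667/EI, so M_Q = 2503/6.667 = 375.5 kN·m (hogging).
Span PQ, ΣM about P with M_Q applied at Q: R_Q^{PQ}·11 = 2553 + 375.5, so R_Q^{PQ} = 266.2 kN and R_P = 464.2 − 266.2 = 198 kN.
Span QR, ΣM about R: R_Q^{QR}·9 = 216 + 375.5, so R_Q^{QR} = 65.72 kN and R_R = 36 − 65.72 = -29.72 kN.
R_Q = 266.2 + 65.72 = 332 kN.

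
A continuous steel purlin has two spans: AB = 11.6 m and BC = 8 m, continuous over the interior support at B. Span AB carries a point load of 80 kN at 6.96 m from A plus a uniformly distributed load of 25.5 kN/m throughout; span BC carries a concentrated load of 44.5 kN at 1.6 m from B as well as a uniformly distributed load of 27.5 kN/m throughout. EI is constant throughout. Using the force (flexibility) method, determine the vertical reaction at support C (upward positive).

Insert a hinge at B; M_B is the redundant, and each span becomes simply supported.
End slopes at the hinge B, treating each span as simply supported:
  span AB: point load 80 at a = 6.96: Pab(L + a)/(6LEI) = 688.9/EI
  span AB: UDL 25.5: wL³/(24EI) = 1658/EI
  span BC: point load 44.5 at a = 1.6: Pab(L + b)/(6LEI) = 136.7/EI
  span BC: UDL 27.5: wL³/(24EI) = 586.7/EI
  relative rotation θ_0 = (2347 + 723.4)/EI = 3071/EI
A unit hogging moment at B produces rotation L₁/(3EI) + L₂/(3EI) = 6.533/EI.
Compatibility: M_B·(L₁+L₂)/(3EI) = θ_0, giving M_B = 470 kN·m (hogging).
Span BC, ΣM about C: R_B^{BC}·8 = 1165 + 470, so R_B^{BC} = 204.4 kN and R_C = 264.5 − 204.4 = 60.15 kN.

R_C = 60.15 kN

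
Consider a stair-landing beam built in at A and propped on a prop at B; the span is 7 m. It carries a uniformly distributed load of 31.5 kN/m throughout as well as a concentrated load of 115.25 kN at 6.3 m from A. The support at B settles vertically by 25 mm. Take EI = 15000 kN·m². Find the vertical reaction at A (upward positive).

R_A = 158.3 kN

Choose R_B as the redundant. The primary structure is the cantilever fixed at A.
Deflection at B on the released cantilever, summing each load's contribution:
  UDL 31.5: wL⁴/(8EI) = 9454/EI
  point load 115.25 at a = 6.3: Pa²(3L − a)/(6EI) = 11207/EI
  δ_0 = 20661/EI
Tip deflection under a unit load at B: L³/(3EI) = 114.3/EI.
With EI = 15000 kN·m²: δ_0 = 1.3774 m and δ_{BB} = 0.007622 m/kN.
Compatibility — the beam at B must follow the support down by 0.025 m: δ_0 − R_B·δ_{BB} = 0.025, so R_B = (1.3774 − 0.025)/0.007622 = 177.4 kN.
Vertical equilibrium: R_A = ΣP − R_B = 335.8 − 177.4 = 158.3 kN.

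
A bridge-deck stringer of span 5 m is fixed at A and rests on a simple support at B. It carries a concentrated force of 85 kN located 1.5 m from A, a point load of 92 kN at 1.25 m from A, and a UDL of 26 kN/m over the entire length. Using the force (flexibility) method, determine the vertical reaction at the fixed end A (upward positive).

R_A = 240 kN

Remove the prop at B; the released (primary) structure is a cantilever built in at A.
Downward deflection at the released point B due to the loads:
  point load 85 at a = 1.5: Pa²(3L − a)/(6EI) = 430.3/EI
  point load 92 at a = 1.25: Pa²(3L − a)/(6EI) = 329.4/EI
  UDL 26: wL⁴/(8EI) = 2031/EI
  δ_0 = 2791/EI
Tip deflection under a unit load at B: L³/(3EI) = 41.67/EI.
Compatibility at B: δ_0 − R_B·δ_{BB} = 0, so R_B = 2791/41.67 = 66.98 kN.
Vertical equilibrium: R_A = ΣP − R_B = 307 − 66.98 = 240 kN.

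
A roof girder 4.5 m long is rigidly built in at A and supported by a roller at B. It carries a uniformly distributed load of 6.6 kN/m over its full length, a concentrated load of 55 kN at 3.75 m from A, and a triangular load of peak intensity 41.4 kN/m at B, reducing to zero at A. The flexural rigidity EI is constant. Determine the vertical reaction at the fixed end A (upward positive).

Take the reaction at B as the redundant and release it; the primary structure is a cantilever fixed at A.
Primary-structure tip deflection at B by superposition:
  UDL 6.6: wL⁴/(8EI) = 338.3/EI
  point load 55 at a = 3.75: Pa²(3L − a)/(6EI) = 1257/EI
  triangular load, peak 41.4 at the free end: 11w₀L⁴/(120EI) = 1556/EI
  δ_0 = 3151/EI
Flexibility coefficient — unit upward force at B: δ_{BB} = L³/(3EI) = 30.38/EI.
The prop prevents deflection at B: R_B = δ_0/δ_{BB} = 3151/30.38 = 103.7 kN.
Vertical equilibrium: R_A = ΣP − R_B = 177.8 − 103.7 = 74.1 kN.

R_A = 74.1 kN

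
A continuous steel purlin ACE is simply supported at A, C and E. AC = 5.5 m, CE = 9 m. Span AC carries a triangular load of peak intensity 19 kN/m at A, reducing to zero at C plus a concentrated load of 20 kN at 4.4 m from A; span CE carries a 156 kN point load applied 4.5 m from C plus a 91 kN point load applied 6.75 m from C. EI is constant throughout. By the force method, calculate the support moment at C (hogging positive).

M_C = 241.7 kN·m

Take M_C as the redundant. Released structure: two simple spans AC and CE with a hinge at C.
Discontinuity in slope at C on the released structure — sum the simple-span end rotations:
  span AC: triangular load, peak 19: 7w₀L³/(360EI) = 61.47/EI
  span AC: point load 20 at a = 4.4: Pab(L + a)/(6LEI) = 29.04/EI
  span CE: point load 156 at a = 4.5: Pab(L + b)/(6LEI) = 789.8/EI
  span CE: point load 91 at a = 6.75: Pab(L + b)/(6LEI) = 287.9/EI
  relative rotation θ_0 = (90.51 + 1078)/EI = 1168/EI
A unit hogging moment at C produces rotation L₁/(3EI) + L₂/(3EI) = 4.833/EI.
Compatibility: M_C·(L₁+L₂)/(3EI) = θ_0, giving M_C = 241.7 kN·m (hogging).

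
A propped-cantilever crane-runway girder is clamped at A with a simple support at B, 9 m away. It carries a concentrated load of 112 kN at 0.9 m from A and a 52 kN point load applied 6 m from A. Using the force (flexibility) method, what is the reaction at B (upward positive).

Take the reaction at B as the redundant and release it; the primary structure is a cantilever fixed at A.
Deflection at B on the released cantilever, summing each load's contribution:
  point load 112 at a = 0.9: Pa²(3L − a)/(6EI) = 394.6/EI
  point load 52 at a = 6: Pa²(3L − a)/(6EI) = 6552/EI
  δ_0 = 6947/EI
Tip deflection under a unit load at B: L³/(3EI) = 243/EI.
Compatibility at B: δ_0 − R_B·δ_{BB} = 0, so R_B = 6947/243 = 28.59 kN.

R_B = 28.59 kN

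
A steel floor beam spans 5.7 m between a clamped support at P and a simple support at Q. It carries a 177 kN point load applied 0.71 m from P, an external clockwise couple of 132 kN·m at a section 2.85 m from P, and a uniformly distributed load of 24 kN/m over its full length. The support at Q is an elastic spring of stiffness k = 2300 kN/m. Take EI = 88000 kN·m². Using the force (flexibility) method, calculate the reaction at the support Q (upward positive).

R_Q = 50.19 kN

Remove the prop at Q; the released (primary) structure is a cantilever built in at P.
Free-end deflection of the primary structure under the applied loading (downward +):
  point load 177 at a = 0.71: Pa²(3L − a)/(6EI) = 243.7/EI
  clockwise couple 132 at a = 2.85: M₀a(2L − a)/(2EI) = 1608/EI
  UDL 24: wL⁴/(8EI) = 3167/EI
  δ_0 = 5019/EI
Tip deflection under a unit load at Q: L³/(3EI) = 61.73/EI.
With EI = 88000 kN·m²: δ_0 = 0.057032 m and δ_{QQ} = 0.000701 m/kN.
Compatibility — the spring shortens by R_Q/k under the reaction it provides: δ_0 − R_Q·δ_{QQ} = R_Q/k. With 1/k = 0.000435 m/kN, R_Q = δ_0 / (δ_{QQ} + 1/k) = 0.057032 / (0.000701 + 0.000435) = 50.19 kN.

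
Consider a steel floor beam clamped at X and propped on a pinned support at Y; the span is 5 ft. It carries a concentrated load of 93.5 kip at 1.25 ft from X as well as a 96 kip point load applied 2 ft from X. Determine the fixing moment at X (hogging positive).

Take the reaction at Y as the redundant and release it; the primary structure is a cantilever fixed at X.
Downward deflection at the released point Y due to the loads:
  point load 93.5 at a = 1.25: Pa²(3L − a)/(6EI) = 334.8/EI
  point load 96 at a = 2: Pa²(3L − a)/(6EI) = 832/EI
  δ_0 = 1167/EI
Tip deflection under a unit load at Y: L³/(3EI) = 41.67/EI.
The prop prevents deflection at Y: R_Y = δ_0/δ_{YY} = 1167/41.67 = 28 kip.
Moment equilibrium about X: M_X = Σ(load moments about X) − R_Y·L = 308.9 − 28×5 = 168.9 kip·ft.

M_X = 168.9 kip·ft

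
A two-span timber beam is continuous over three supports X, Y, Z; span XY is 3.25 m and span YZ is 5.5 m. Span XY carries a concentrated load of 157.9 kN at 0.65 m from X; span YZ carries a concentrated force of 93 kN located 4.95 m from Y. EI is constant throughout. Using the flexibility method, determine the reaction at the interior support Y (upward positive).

R_Y = 57.63 kN

Release continuity at Y by inserting a hinge; the redundant is the internal moment M_Y. The primary structure is two simply-supported spans XY and YZ.
Discontinuity in slope at Y on the released structure — sum the simple-span end rotations:
  span XY: point load 157.9 at a = 0.65: Pab(L + a)/(6LEI) = 53.37/EI
  span YZ: point load 93 at a = 4.95: Pab(L + b)/(6LEI) = 46.42/EI
  relative rotation θ_0 = (53.37 + 46.42)/EI = 99.79/EI
A unit hogging moment at Y produces rotation L₁/(3EI) + L₂/(3EI) = 2.917/EI.
Slope continuity at Y: θ_0 = M_Y·2.917/EI, so M_Y = 99.79/2.917 = 34.21 kN·m (hogging).
Span XY, ΣM about X with M_Y applied at Y: R_Y^{XY}·3.25 = 102.6 + 34.21, so R_Y^{XY} = 42.11 kN and R_X = 157.9 − 42.11 = 115.8 kN.
Span YZ, ΣM about Z: R_Y^{YZ}·5.5 = 51.15 + 34.21, so R_Y^{YZ} = 15.52 kN and R_Z = 93 − 15.52 = 77.48 kN.
R_Y = 42.11 + 15.52 = 57.63 kN.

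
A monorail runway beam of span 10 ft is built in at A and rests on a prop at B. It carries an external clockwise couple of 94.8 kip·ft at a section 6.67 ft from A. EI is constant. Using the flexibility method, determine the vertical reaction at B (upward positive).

Release the roller at B. Primary structure: cantilever fixed at A.
Free-end deflection of the primary structure under the applied loading (downward +):
  clockwise couple 94.8 at a = 6.67: M₀a(2L − a)/(2EI) = 4214/EI
Tip deflection under a unit load at B: L³/(3EI) = 333.3/EI.
The prop prevents deflection at B: R_B = δ_0/δ_{BB} = 4214/333.3 = 12.64 kip.

R_B = 12.64 kip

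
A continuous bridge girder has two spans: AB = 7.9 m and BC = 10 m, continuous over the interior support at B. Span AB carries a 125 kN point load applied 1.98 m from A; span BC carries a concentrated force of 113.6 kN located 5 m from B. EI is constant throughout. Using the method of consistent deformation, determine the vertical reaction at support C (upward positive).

R_C = 39.78 kN

Take M_B as the redundant. Released structure: two simple spans AB and BC with a hinge at B.
Rotations at B on the released spans (each span's end-slope, ×1/EI):
  span AB: point load 125 at a = 1.98: Pab(L + a)/(6LEI) = 305.4/EI
  span BC: point load 113.6 at a = 5: Pab(L + b)/(6LEI) = 710/EI
  relative rotation θ_0 = (305.4 + 710)/EI = 1015/EI
A unit hogging moment at B produces rotation L₁/(3EI) + L₂/(3EI) = 5.967/EI.
Compatibility: M_B·(L₁+L₂)/(3EI) = θ_0, giving M_B = 170.2 kN·m (hogging).
Span BC, ΣM about C: R_B^{BC}·10 = 568 + 170.2, so R_B^{BC} = 73.82 kN and R_C = 113.6 − 73.82 = 39.78 kN.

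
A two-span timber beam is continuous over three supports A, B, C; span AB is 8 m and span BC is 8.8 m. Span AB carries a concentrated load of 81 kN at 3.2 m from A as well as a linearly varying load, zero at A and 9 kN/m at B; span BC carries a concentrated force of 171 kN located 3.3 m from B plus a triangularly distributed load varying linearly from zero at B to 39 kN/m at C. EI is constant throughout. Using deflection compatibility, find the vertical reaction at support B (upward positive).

R_B = 295.1 kN

Insert a hinge at B; M_B is the redundant, and each span becomes simply supported.
End slopes at the hinge B, treating each span as simply supported:
  span AB: point load 81 at a = 3.2: Pab(L + a)/(6LEI) = 290.3/EI
  span AB: triangular load, peak 9: w₀L³/(45EI) = 102.4/EI
  span BC: point load 171 at a = 3.3: Pab(L + b)/(6LEI) = 840.6/EI
  span BC: triangular load, peak 39: 7w₀L³/(360EI) = 516.8/EI
  relative rotation θ_0 = (392.7 + 1357)/EI = 1750/EI
A unit hogging moment at B produces rotation L₁/(3EI) + L₂/(3EI) = 5.6/EI.
Slope continuity at B: θ_0 = M_B·5.6/EI, so M_B = 1750/5.6 = 312.5 kN·m (hogging).
Span AB, ΣM about A with M_B applied at B: R_B^{AB}·8 = 451.2 + 312.5, so R_B^{AB} = 95.46 kN and R_A = 117 − 95.46 = 21.54 kN.
Span BC, ΣM about C: R_B^{BC}·8.8 = 1444 + 312.5, so R_B^{BC} = 199.6 kN and R_C = 342.6 − 199.6 = 143 kN.
R_B = 95.46 + 199.6 = 295.1 kN.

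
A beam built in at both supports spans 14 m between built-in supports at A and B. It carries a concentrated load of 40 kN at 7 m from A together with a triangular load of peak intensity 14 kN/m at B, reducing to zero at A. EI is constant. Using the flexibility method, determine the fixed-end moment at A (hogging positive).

M_A = 161.5 kN·m

Take the two fixed-end moments M_A, M_B as redundants; the released structure is the simple span AB.
End rotations of the released simple span under the applied load (×1/EI):
  at A: point load 40 at a = 7: Pab(L + b)/(6LEI) = 490/EI
  at B: point load 40 at a = 7: Pab(L + a)/(6LEI) = 490/EI
  at A: triangular load, peak 14: 7w₀L³/(360EI) = 747/EI
  at B: triangular load, peak 14: w₀L³/(45EI) = 853.7/EI
  θ_A0 = 1237/EI,  θ_B0 = 1344/EI
Flexibility coefficients: a unit moment at one end gives L/(3EI) there and L/(6EI) at the far end, so f₁₁ = f₂₂ = 4.667/EI and f₁₂ = f₂₁ = 2.333/EI.
Compatibility — zero rotation at each built-in end:
  4.667 M_A + 2.333 M_B = 1237
  2.333 M_A + 4.667 M_B = 1344
Solving the pair gives M_A = 161.5 kN·m and M_B = 207.2 kN·m (hogging).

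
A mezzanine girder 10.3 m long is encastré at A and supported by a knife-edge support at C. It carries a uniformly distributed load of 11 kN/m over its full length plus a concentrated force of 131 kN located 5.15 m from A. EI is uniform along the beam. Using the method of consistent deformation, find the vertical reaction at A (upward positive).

R_A = 160.9 kN

Remove the prop at C; the released (primary) structure is a cantilever built in at A.
Deflection at C on the released cantilever, summing each load's contribution:
  UDL 11: wL⁴/(8EI) = 15476/EI
  point load 131 at a = 5.15: Pa²(3L − a)/(6EI) = 14911/EI
  δ_0 = 30387/EI
Flexibility coefficient — unit upward force at C: δ_{CC} = L³/(3EI) = 364.2/EI.
Compatibility at C: δ_0 − R_C·δ_{CC} = 0, so R_C = 30387/364.2 = 83.42 kN.
Vertical equilibrium: R_A = ΣP − R_C = 244.3 − 83.42 = 160.9 kN.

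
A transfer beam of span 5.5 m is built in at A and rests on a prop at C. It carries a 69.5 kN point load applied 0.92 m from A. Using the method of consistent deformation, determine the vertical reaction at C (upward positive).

R_C = 2.754 kN

Take the reaction at C as the redundant and release it; the primary structure is a cantilever fixed at A.
Deflection at C on the released cantilever, summing each load's contribution:
  point load 69.5 at a = 0.92: Pa²(3L − a)/(6EI) = 152.7/EI
Flexibility coefficient — unit upward force at C: δ_{CC} = L³/(3EI) = 55.46/EI.
Compatibility at C: δ_0 − R_C·δ_{CC} = 0, so R_C = 152.7/55.46 = 2.754 kN.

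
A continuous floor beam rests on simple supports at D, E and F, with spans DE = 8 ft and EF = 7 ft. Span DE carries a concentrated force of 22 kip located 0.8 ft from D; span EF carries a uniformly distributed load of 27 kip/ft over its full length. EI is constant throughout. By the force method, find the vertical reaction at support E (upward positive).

Release continuity at E by inserting a hinge; the redundant is the internal moment M_E. The primary structure is two simply-supported spans DE and EF.
Discontinuity in slope at E on the released structure — sum the simple-span end rotations:
  span DE: point load 22 at a = 0.8: Pab(L + a)/(6LEI) = 23.23/EI
  span EF: UDL 27: wL³/(24EI) = 385.9/EI
  relative rotation θ_0 = (23.23 + 385.9)/EI = 409.1/EI
A unit hogging moment at E produces rotation L₁/(3EI) + L₂/(3EI) = 5/EI.
Slope continuity at E: θ_0 = M_E·5/EI, so M_E = 409.1/5 = 81.82 kip·ft (hogging).
Span DE, ΣM about D with M_E applied at E: R_E^{DE}·8 = 17.6 + 81.82, so R_E^{DE} = 12.43 kip and R_D = 22 − 12.43 = 9.572 kip.
Span EF, ΣM about F: R_E^{EF}·7 = 661.5 + 81.82, so R_E^{EF} = 106.2 kip and R_F = 189 − 106.2 = 82.81 kip.
R_E = 12.43 + 106.2 = 118.6 kip.

R_E = 118.6 kip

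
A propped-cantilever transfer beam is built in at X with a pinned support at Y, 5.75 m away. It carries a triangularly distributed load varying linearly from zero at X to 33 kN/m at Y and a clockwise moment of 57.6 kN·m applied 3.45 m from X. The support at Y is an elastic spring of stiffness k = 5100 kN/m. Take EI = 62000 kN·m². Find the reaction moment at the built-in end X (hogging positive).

Release the roller at Y. Primary structure: cantilever fixed at X.
Primary-structure tip deflection at Y by superposition:
  triangular load, peak 33 at the free end: 11w₀L⁴/(120EI) = 3307/EI
  clockwise couple 57.6 at a = 3.45: M₀a(2L − a)/(2EI) = 799.8/EI
  δ_0 = 4107/EI
Tip deflection under a unit load at Y: L³/(3EI) = 63.37/EI.
With EI = 62000 kN·m²: δ_0 = 0.066235 m and δ_{YY} = 0.001022 m/kN.
Compatibility — the spring shortens by R_Y/k under the reaction it provides: δ_0 − R_Y·δ_{YY} = R_Y/k. With 1/k = 0.000196 m/kN, R_Y = δ_0 / (δ_{YY} + 1/k) = 0.066235 / (0.001022 + 0.000196) = 54.37 kN.
Moment equilibrium about X: M_X = Σ(load moments about X) − R_Y·L = 421.3 − 54.37×5.75 = 108.6 kN·m.

M_X = 108.6 kN·m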